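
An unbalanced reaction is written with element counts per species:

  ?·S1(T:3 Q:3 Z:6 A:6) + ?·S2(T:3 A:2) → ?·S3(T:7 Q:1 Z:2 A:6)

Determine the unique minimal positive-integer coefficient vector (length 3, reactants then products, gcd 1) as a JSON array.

Coefficients: [1, 6, 3]

T: 1·3+6·3 = 21 | 3·7 = 21
Q: 1·3+6·0 = 3 | 3·1 = 3
Z: 1·6+6·0 = 6 | 3·2 = 6
A: 1·6+6·2 = 18 | 3·6 = 18
gcd(1,6,3) = 1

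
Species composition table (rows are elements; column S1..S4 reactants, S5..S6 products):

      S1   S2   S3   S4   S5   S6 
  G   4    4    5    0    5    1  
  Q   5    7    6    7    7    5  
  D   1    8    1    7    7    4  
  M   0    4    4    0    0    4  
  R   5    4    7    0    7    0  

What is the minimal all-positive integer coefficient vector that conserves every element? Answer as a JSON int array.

Coefficients: [1, 4, 1, 2, 4, 5]

G: 1·4+4·4+1·5+2·0 = 25 | 4·5+5·1 = 25
Q: 1·5+4·7+1·6+2·7 = 53 | 4·7+5·5 = 53
D: 1·1+4·8+1·1+2·7 = 48 | 4·7+5·4 = 48
M: 1·0+4·4+1·4+2·0 = 20 | 4·0+5·4 = 20
R: 1·5+4·4+1·7+2·0 = 28 | 4·7+5·0 = 28
gcd(1,4,1,2,4,5) = 1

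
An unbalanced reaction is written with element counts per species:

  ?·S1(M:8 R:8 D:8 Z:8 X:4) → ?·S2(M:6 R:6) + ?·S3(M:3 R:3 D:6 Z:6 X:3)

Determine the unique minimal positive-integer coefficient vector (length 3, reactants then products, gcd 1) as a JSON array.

Coefficients: [3, 2, 4]

M: 3·8 = 24 | 2·6+4·3 = 24
R: 3·8 = 24 | 2·6+4·3 = 24
D: 3·8 = 24 | 2·0+4·6 = 24
Z: 3·8 = 24 | 2·0+4·6 = 24
X: 3·4 = 12 | 2·0+4·3 = 12
gcd(3,2,4) = 1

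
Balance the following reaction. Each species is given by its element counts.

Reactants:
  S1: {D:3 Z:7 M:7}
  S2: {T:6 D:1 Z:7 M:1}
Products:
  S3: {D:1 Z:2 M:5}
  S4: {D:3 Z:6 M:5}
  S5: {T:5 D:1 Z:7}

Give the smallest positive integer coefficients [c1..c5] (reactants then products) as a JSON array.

Coefficients: [5, 5, 5, 3, 6]

T: 5·0+5·6 = 30 | 5·0+3·0+6·5 = 30
D: 5·3+5·1 = 20 | 5·1+3·3+6·1 = 20
Z: 5·7+5·7 = 70 | 5·2+3·6+6·7 = 70
M: 5·7+5·1 = 40 | 5·5+3·5+6·0 = 40
gcd(5,5,5,3,6) = 1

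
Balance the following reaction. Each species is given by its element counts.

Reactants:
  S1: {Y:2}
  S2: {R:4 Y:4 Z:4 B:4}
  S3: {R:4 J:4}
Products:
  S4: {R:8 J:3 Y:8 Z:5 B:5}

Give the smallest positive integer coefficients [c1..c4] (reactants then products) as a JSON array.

R: 6·0+5·4+3·4 = 32 | 4·8 = 32
J: 6·0+5·0+3·4 = 12 | 4·3 = 12
Y: 6·2+5·4+3·0 = 32 | 4·8 = 32
Z: 6·0+5·4+3·0 = 20 | 4·5 = 20
B: 6·0+5·4+3·0 = 20 | 4·5 = 20
gcd(6,5,3,4) = 1

Coefficients: [6, 5, 3, 4]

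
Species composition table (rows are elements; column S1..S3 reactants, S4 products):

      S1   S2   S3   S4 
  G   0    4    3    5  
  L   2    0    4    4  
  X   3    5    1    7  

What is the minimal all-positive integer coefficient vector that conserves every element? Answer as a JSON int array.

Coefficients: [4, 4, 3, 5]

G: 4·0+4·4+3·3 = 25 | 5·5 = 25
L: 4·2+4·0+3·4 = 20 | 5·4 = 20
X: 4·3+4·5+3·1 = 35 | 5·7 = 35
gcd(4,4,3,5) = 1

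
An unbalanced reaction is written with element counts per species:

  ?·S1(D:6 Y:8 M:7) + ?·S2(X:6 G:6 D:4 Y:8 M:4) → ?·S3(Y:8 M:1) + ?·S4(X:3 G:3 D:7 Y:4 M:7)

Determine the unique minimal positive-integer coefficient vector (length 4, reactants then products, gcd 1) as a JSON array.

X: 5·0+3·6 = 18 | 5·0+6·3 = 18
G: 5·0+3·6 = 18 | 5·0+6·3 = 18
D: 5·6+3·4 = 42 | 5·0+6·7 = 42
Y: 5·8+3·8 = 64 | 5·8+6·4 = 64
M: 5·7+3·4 = 47 | 5·1+6·7 = 47
gcd(5,3,5,6) = 1

Coefficients: [5, 3, 5, 6]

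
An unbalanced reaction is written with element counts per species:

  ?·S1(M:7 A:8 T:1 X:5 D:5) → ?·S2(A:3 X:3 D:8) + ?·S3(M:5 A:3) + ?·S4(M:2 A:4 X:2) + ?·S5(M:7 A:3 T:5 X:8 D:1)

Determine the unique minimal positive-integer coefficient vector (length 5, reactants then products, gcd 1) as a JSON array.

M: 5·7 = 35 | 3·0+4·5+4·2+1·7 = 35
A: 5·8 = 40 | 3·3+4·3+4·4+1·3 = 40
T: 5·1 = 5 | 3·0+4·0+4·0+1·5 = 5
X: 5·5 = 25 | 3·3+4·0+4·2+1·8 = 25
D: 5·5 = 25 | 3·8+4·0+4·0+1·1 = 25
gcd(5,3,4,4,1) = 1

Coefficients: [5, 3, 4, 4, 1]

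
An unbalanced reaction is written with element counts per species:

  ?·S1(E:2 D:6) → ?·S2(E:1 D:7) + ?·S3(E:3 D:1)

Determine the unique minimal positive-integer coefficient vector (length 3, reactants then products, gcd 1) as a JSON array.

Coefficients: [5, 4, 2]

E: 5·2 = 10 | 4·1+2·3 = 10
D: 5·6 = 30 | 4·7+2·1 = 30
gcd(5,4,2) = 1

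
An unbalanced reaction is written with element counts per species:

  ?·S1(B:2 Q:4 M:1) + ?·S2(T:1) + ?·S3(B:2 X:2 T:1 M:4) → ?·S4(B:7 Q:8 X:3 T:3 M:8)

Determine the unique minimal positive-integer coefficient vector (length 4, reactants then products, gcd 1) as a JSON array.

B: 4·2+3·0+3·2 = 14 | 2·7 = 14
Q: 4·4+3·0+3·0 = 16 | 2·8 = 16
X: 4·0+3·0+3·2 = 6 | 2·3 = 6
T: 4·0+3·1+3·1 = 6 | 2·3 = 6
M: 4·1+3·0+3·4 = 16 | 2·8 = 16
gcd(4,3,3,2) = 1

Coefficients: [4, 3, 3, 2]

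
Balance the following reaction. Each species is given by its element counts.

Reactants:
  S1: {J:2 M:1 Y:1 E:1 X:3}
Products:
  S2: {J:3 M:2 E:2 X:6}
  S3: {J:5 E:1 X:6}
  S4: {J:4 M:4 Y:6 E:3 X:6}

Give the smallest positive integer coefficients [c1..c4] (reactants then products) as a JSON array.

Coefficients: [6, 1, 1, 1]

J: 6·2 = 12 | 1·3+1·5+1·4 = 12
M: 6·1 = 6 | 1·2+1·0+1·4 = 6
Y: 6·1 = 6 | 1·0+1·0+1·6 = 6
E: 6·1 = 6 | 1·2+1·1+1·3 = 6
X: 6·3 = 18 | 1·6+1·6+1·6 = 18
gcd(6,1,1,1) = 1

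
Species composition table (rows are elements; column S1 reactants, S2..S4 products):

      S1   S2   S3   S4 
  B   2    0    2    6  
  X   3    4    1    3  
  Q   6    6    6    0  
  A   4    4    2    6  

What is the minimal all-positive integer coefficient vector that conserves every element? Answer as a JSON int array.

B: 6·2 = 12 | 3·0+3·2+1·6 = 12
X: 6·3 = 18 | 3·4+3·1+1·3 = 18
Q: 6·6 = 36 | 3·6+3·6+1·0 = 36
A: 6·4 = 24 | 3·4+3·2+1·6 = 24
gcd(6,3,3,1) = 1

Coefficients: [6, 3, 3, 1]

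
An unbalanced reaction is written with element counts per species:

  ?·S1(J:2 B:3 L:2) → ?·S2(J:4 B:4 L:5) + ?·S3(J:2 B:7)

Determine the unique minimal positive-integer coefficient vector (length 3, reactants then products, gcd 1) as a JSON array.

J: 5·2 = 10 | 2·4+1·2 = 10
B: 5·3 = 15 | 2·4+1·7 = 15
L: 5·2 = 10 | 2·5+1·0 = 10
gcd(5,2,1) = 1

Coefficients: [5, 2, 1]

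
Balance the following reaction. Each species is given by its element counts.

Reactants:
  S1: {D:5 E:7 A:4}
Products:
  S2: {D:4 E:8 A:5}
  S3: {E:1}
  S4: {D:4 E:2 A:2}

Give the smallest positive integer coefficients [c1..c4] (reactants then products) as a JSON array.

D: 4·5 = 20 | 2·4+6·0+3·4 = 20
E: 4·7 = 28 | 2·8+6·1+3·2 = 28
A: 4·4 = 16 | 2·5+6·0+3·2 = 16
gcd(4,2,6,3) = 1

Coefficients: [4, 2, 6, 3]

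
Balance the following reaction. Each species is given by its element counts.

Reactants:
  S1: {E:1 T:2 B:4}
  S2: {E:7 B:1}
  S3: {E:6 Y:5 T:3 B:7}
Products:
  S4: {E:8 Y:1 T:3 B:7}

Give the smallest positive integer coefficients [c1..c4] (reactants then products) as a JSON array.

Coefficients: [6, 4, 1, 5]

E: 6·1+4·7+1·6 = 40 | 5·8 = 40
Y: 6·0+4·0+1·5 = 5 | 5·1 = 5
T: 6·2+4·0+1·3 = 15 | 5·3 = 15
B: 6·4+4·1+1·7 = 35 | 5·7 = 35
gcd(6,4,1,5) = 1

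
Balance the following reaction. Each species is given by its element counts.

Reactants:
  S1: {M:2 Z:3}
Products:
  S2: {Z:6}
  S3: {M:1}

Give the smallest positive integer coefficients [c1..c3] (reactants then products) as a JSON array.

M: 2·2 = 4 | 1·0+4·1 = 4
Z: 2·3 = 6 | 1·6+4·0 = 6
gcd(2,1,4) = 1

Coefficients: [2, 1, 4]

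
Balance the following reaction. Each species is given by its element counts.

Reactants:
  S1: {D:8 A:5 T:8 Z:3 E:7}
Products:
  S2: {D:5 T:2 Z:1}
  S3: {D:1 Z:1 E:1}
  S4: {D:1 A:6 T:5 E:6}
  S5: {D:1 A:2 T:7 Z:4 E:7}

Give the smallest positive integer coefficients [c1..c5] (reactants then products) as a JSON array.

D: 4·8 = 32 | 5·5+3·1+3·1+1·1 = 32
A: 4·5 = 20 | 5·0+3·0+3·6+1·2 = 20
T: 4·8 = 32 | 5·2+3·0+3·5+1·7 = 32
Z: 4·3 = 12 | 5·1+3·1+3·0+1·4 = 12
E: 4·7 = 28 | 5·0+3·1+3·6+1·7 = 28
gcd(4,5,3,3,1) = 1

Coefficients: [4, 5, 3, 3, 1]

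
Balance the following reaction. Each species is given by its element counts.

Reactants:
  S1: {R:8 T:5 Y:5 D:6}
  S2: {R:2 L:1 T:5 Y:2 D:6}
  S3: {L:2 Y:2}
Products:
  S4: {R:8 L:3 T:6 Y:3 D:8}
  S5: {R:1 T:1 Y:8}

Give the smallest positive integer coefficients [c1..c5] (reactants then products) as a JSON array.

Coefficients: [3, 1, 4, 3, 2]

R: 3·8+1·2+4·0 = 26 | 3·8+2·1 = 26
L: 3·0+1·1+4·2 = 9 | 3·3+2·0 = 9
T: 3·5+1·5+4·0 = 20 | 3·6+2·1 = 20
Y: 3·5+1·2+4·2 = 25 | 3·3+2·8 = 25
D: 3·6+1·6+4·0 = 24 | 3·8+2·0 = 24
gcd(3,1,4,3,2) = 1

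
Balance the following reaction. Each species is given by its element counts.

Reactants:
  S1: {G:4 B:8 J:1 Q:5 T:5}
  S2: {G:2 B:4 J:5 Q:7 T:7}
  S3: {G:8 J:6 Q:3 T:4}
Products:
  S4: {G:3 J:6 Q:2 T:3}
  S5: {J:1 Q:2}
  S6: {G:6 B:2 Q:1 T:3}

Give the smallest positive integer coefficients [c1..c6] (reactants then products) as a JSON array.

G: 1·4+1·2+6·8 = 54 | 6·3+6·0+6·6 = 54
B: 1·8+1·4+6·0 = 12 | 6·0+6·0+6·2 = 12
J: 1·1+1·5+6·6 = 42 | 6·6+6·1+6·0 = 42
Q: 1·5+1·7+6·3 = 30 | 6·2+6·2+6·1 = 30
T: 1·5+1·7+6·4 = 36 | 6·3+6·0+6·3 = 36
gcd(1,1,6,6,6,6) = 1

Coefficients: [1, 1, 6, 6, 6, 6]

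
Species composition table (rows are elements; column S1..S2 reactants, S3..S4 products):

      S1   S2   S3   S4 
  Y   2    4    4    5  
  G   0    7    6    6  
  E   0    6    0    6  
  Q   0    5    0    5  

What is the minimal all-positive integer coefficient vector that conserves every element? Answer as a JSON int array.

Coefficients: [5, 6, 1, 6]

Y: 5·2+6·4 = 34 | 1·4+6·5 = 34
G: 5·0+6·7 = 42 | 1·6+6·6 = 42
E: 5·0+6·6 = 36 | 1·0+6·6 = 36
Q: 5·0+6·5 = 30 | 1·0+6·5 = 30
gcd(5,6,1,6) = 1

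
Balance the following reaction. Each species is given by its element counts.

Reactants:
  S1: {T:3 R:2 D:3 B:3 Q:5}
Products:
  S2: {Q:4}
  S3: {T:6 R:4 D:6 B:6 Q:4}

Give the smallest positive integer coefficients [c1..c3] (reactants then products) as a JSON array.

T: 4·3 = 12 | 3·0+2·6 = 12
R: 4·2 = 8 | 3·0+2·4 = 8
D: 4·3 = 12 | 3·0+2·6 = 12
B: 4·3 = 12 | 3·0+2·6 = 12
Q: 4·5 = 20 | 3·4+2·4 = 20
gcd(4,3,2) = 1

Coefficients: [4, 3, 2]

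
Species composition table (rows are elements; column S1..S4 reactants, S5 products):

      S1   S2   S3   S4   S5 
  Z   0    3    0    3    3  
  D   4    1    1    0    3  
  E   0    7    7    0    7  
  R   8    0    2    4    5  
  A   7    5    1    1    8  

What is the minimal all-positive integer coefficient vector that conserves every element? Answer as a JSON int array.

Z: 3·0+5·3+1·0+1·3 = 18 | 6·3 = 18
D: 3·4+5·1+1·1+1·0 = 18 | 6·3 = 18
E: 3·0+5·7+1·7+1·0 = 42 | 6·7 = 42
R: 3·8+5·0+1·2+1·4 = 30 | 6·5 = 30
A: 3·7+5·5+1·1+1·1 = 48 | 6·8 = 48
gcd(3,5,1,1,6) = 1

Coefficients: [3, 5, 1, 1, 6]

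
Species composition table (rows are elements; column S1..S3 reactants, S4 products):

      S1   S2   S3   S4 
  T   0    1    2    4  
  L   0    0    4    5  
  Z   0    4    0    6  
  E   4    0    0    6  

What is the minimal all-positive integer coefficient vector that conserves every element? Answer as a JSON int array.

Coefficients: [6, 6, 5, 4]

T: 6·0+6·1+5·2 = 16 | 4·4 = 16
L: 6·0+6·0+5·4 = 20 | 4·5 = 20
Z: 6·0+6·4+5·0 = 24 | 4·6 = 24
E: 6·4+6·0+5·0 = 24 | 4·6 = 24
gcd(6,6,5,4) = 1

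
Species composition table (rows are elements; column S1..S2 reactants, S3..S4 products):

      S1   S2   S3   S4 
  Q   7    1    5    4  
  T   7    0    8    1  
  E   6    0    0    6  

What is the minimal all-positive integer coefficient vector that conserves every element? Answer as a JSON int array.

Coefficients: [4, 3, 3, 4]

Q: 4·7+3·1 = 31 | 3·5+4·4 = 31
T: 4·7+3·0 = 28 | 3·8+4·1 = 28
E: 4·6+3·0 = 24 | 3·0+4·6 = 24
gcd(4,3,3,4) = 1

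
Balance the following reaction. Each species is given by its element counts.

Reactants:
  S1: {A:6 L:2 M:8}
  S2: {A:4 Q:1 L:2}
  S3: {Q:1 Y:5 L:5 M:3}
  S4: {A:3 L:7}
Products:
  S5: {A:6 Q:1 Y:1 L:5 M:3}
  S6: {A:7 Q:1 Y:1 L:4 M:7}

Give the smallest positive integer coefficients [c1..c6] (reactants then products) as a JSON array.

A: 2·6+4·4+1·0+1·3 = 31 | 4·6+1·7 = 31
Q: 2·0+4·1+1·1+1·0 = 5 | 4·1+1·1 = 5
Y: 2·0+4·0+1·5+1·0 = 5 | 4·1+1·1 = 5
L: 2·2+4·2+1·5+1·7 = 24 | 4·5+1·4 = 24
M: 2·8+4·0+1·3+1·0 = 19 | 4·3+1·7 = 19
gcd(2,4,1,1,4,1) = 1

Coefficients: [2, 4, 1, 1, 4, 1]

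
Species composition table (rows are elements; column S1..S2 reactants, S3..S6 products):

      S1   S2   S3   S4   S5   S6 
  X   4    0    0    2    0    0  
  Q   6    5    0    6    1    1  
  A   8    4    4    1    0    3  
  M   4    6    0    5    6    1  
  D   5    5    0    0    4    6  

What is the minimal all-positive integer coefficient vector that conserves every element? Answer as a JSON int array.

Coefficients: [3, 5, 5, 6, 1, 6]

X: 3·4+5·0 = 12 | 5·0+6·2+1·0+6·0 = 12
Q: 3·6+5·5 = 43 | 5·0+6·6+1·1+6·1 = 43
A: 3·8+5·4 = 44 | 5·4+6·1+1·0+6·3 = 44
M: 3·4+5·6 = 42 | 5·0+6·5+1·6+6·1 = 42
D: 3·5+5·5 = 40 | 5·0+6·0+1·4+6·6 = 40
gcd(3,5,5,6,1,6) = 1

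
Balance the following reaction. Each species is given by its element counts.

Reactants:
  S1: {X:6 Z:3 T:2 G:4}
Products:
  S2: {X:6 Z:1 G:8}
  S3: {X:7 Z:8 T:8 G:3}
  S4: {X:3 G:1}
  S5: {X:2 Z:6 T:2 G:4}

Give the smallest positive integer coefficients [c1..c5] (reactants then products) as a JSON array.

X: 5·6 = 30 | 1·6+1·7+5·3+1·2 = 30
Z: 5·3 = 15 | 1·1+1·8+5·0+1·6 = 15
T: 5·2 = 10 | 1·0+1·8+5·0+1·2 = 10
G: 5·4 = 20 | 1·8+1·3+5·1+1·4 = 20
gcd(5,1,1,5,1) = 1

Coefficients: [5, 1, 1, 5, 1]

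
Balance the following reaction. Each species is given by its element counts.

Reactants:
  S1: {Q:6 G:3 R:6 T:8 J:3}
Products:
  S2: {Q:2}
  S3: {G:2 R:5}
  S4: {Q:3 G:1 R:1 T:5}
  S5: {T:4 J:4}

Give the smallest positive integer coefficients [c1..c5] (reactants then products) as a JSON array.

Coefficients: [4, 6, 4, 4, 3]

Q: 4·6 = 24 | 6·2+4·0+4·3+3·0 = 24
G: 4·3 = 12 | 6·0+4·2+4·1+3·0 = 12
R: 4·6 = 24 | 6·0+4·5+4·1+3·0 = 24
T: 4·8 = 32 | 6·0+4·0+4·5+3·4 = 32
J: 4·3 = 12 | 6·0+4·0+4·0+3·4 = 12
gcd(4,6,4,4,3) = 1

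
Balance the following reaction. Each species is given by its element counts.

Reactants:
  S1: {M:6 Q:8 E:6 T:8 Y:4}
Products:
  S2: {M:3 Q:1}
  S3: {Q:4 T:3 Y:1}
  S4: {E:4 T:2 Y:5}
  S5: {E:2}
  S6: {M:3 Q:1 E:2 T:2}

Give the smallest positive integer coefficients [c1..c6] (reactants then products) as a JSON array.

M: 4·6 = 24 | 3·3+6·0+2·0+3·0+5·3 = 24
Q: 4·8 = 32 | 3·1+6·4+2·0+3·0+5·1 = 32
E: 4·6 = 24 | 3·0+6·0+2·4+3·2+5·2 = 24
T: 4·8 = 32 | 3·0+6·3+2·2+3·0+5·2 = 32
Y: 4·4 = 16 | 3·0+6·1+2·5+3·0+5·0 = 16
gcd(4,3,6,2,3,5) = 1

Coefficients: [4, 3, 6, 2, 3, 5]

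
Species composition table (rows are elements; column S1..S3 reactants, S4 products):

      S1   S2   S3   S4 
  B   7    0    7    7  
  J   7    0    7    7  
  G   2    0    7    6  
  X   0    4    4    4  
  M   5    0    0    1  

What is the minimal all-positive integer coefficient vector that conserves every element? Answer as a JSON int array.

B: 1·7+1·0+4·7 = 35 | 5·7 = 35
J: 1·7+1·0+4·7 = 35 | 5·7 = 35
G: 1·2+1·0+4·7 = 30 | 5·6 = 30
X: 1·0+1·4+4·4 = 20 | 5·4 = 20
M: 1·5+1·0+4·0 = 5 | 5·1 = 5
gcd(1,1,4,5) = 1

Coefficients: [1, 1, 4, 5]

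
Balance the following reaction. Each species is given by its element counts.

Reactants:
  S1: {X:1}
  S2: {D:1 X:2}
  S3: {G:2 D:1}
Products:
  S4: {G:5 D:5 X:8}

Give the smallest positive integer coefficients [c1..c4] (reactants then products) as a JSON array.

G: 6·0+5·0+5·2 = 10 | 2·5 = 10
D: 6·0+5·1+5·1 = 10 | 2·5 = 10
X: 6·1+5·2+5·0 = 16 | 2·8 = 16
gcd(6,5,5,2) = 1

Coefficients: [6, 5, 5, 2]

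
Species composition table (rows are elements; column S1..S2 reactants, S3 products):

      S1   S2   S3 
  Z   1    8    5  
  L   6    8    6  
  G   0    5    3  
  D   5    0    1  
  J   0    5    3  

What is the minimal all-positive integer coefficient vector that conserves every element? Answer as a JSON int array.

Z: 1·1+3·8 = 25 | 5·5 = 25
L: 1·6+3·8 = 30 | 5·6 = 30
G: 1·0+3·5 = 15 | 5·3 = 15
D: 1·5+3·0 = 5 | 5·1 = 5
J: 1·0+3·5 = 15 | 5·3 = 15
gcd(1,3,5) = 1

Coefficients: [1, 3, 5]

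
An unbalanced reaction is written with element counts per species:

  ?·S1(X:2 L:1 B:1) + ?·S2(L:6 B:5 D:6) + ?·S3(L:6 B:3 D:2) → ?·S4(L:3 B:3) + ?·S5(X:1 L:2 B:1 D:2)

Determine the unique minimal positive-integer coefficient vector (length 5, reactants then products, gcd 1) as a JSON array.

X: 2·2+1·0+1·0 = 4 | 2·0+4·1 = 4
L: 2·1+1·6+1·6 = 14 | 2·3+4·2 = 14
B: 2·1+1·5+1·3 = 10 | 2·3+4·1 = 10
D: 2·0+1·6+1·2 = 8 | 2·0+4·2 = 8
gcd(2,1,1,2,4) = 1

Coefficients: [2, 1, 1, 2, 4]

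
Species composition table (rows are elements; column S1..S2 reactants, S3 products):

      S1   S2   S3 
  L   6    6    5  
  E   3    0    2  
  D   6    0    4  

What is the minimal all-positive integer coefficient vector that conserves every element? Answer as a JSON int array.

L: 4·6+1·6 = 30 | 6·5 = 30
E: 4·3+1·0 = 12 | 6·2 = 12
D: 4·6+1·0 = 24 | 6·4 = 24
gcd(4,1,6) = 1

Coefficients: [4, 1, 6]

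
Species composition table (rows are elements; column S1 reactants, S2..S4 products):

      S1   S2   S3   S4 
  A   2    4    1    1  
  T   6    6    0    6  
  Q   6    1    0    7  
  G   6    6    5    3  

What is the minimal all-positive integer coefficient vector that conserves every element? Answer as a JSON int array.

A: 6·2 = 12 | 1·4+3·1+5·1 = 12
T: 6·6 = 36 | 1·6+3·0+5·6 = 36
Q: 6·6 = 36 | 1·1+3·0+5·7 = 36
G: 6·6 = 36 | 1·6+3·5+5·3 = 36
gcd(6,1,3,5) = 1

Coefficients: [6, 1, 3, 5]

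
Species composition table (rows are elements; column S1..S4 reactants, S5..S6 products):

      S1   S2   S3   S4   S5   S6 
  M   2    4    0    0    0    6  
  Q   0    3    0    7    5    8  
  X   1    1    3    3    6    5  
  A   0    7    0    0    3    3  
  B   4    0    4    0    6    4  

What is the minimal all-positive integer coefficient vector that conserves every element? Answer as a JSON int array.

M: 3·2+3·4+6·0+5·0 = 18 | 4·0+3·6 = 18
Q: 3·0+3·3+6·0+5·7 = 44 | 4·5+3·8 = 44
X: 3·1+3·1+6·3+5·3 = 39 | 4·6+3·5 = 39
A: 3·0+3·7+6·0+5·0 = 21 | 4·3+3·3 = 21
B: 3·4+3·0+6·4+5·0 = 36 | 4·6+3·4 = 36
gcd(3,3,6,5,4,3) = 1

Coefficients: [3, 3, 6, 5, 4, 3]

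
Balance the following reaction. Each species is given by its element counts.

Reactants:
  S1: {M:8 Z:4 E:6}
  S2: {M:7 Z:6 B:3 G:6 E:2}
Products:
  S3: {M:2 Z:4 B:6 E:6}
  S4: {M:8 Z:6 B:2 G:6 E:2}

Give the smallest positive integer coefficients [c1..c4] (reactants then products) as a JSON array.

M: 1·8+6·7 = 50 | 1·2+6·8 = 50
Z: 1·4+6·6 = 40 | 1·4+6·6 = 40
B: 1·0+6·3 = 18 | 1·6+6·2 = 18
G: 1·0+6·6 = 36 | 1·0+6·6 = 36
E: 1·6+6·2 = 18 | 1·6+6·2 = 18
gcd(1,6,1,6) = 1

Coefficients: [1, 6, 1, 6]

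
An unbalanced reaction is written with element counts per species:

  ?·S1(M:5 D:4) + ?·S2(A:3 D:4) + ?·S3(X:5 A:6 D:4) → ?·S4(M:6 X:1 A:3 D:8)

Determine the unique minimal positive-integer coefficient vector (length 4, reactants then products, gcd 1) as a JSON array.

M: 6·5+3·0+1·0 = 30 | 5·6 = 30
X: 6·0+3·0+1·5 = 5 | 5·1 = 5
A: 6·0+3·3+1·6 = 15 | 5·3 = 15
D: 6·4+3·4+1·4 = 40 | 5·8 = 40
gcd(6,3,1,5) = 1

Coefficients: [6, 3, 1, 5]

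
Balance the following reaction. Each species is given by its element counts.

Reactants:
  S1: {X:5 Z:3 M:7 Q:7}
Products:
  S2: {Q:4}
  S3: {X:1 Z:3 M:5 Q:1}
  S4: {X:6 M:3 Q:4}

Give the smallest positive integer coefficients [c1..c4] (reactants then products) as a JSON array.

X: 6·5 = 30 | 5·0+6·1+4·6 = 30
Z: 6·3 = 18 | 5·0+6·3+4·0 = 18
M: 6·7 = 42 | 5·0+6·5+4·3 = 42
Q: 6·7 = 42 | 5·4+6·1+4·4 = 42
gcd(6,5,6,4) = 1

Coefficients: [6, 5, 6, 4]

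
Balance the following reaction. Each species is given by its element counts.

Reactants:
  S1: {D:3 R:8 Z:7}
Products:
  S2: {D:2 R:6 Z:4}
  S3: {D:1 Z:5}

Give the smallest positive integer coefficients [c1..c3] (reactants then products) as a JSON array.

D: 3·3 = 9 | 4·2+1·1 = 9
R: 3·8 = 24 | 4·6+1·0 = 24
Z: 3·7 = 21 | 4·4+1·5 = 21
gcd(3,4,1) = 1

Coefficients: [3, 4, 1]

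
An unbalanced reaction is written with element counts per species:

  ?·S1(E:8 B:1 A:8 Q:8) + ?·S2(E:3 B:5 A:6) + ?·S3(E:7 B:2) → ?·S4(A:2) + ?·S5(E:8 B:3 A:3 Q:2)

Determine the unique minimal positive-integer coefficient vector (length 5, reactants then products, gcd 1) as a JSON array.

E: 1·8+1·3+3·7 = 32 | 1·0+4·8 = 32
B: 1·1+1·5+3·2 = 12 | 1·0+4·3 = 12
A: 1·8+1·6+3·0 = 14 | 1·2+4·3 = 14
Q: 1·8+1·0+3·0 = 8 | 1·0+4·2 = 8
gcd(1,1,3,1,4) = 1

Coefficients: [1, 1, 3, 1, 4]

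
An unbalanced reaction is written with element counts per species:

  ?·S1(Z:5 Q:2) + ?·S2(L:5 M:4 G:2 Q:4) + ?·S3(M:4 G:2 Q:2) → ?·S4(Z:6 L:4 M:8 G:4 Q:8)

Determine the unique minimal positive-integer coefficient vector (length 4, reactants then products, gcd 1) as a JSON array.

Z: 6·5+4·0+6·0 = 30 | 5·6 = 30
L: 6·0+4·5+6·0 = 20 | 5·4 = 20
M: 6·0+4·4+6·4 = 40 | 5·8 = 40
G: 6·0+4·2+6·2 = 20 | 5·4 = 20
Q: 6·2+4·4+6·2 = 40 | 5·8 = 40
gcd(6,4,6,5) = 1

Coefficients: [6, 4, 6, 5]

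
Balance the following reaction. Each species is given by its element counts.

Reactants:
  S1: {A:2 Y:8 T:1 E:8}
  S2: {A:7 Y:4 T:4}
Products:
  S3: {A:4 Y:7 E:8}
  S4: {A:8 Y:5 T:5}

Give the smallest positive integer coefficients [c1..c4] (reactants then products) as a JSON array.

A: 1·2+6·7 = 44 | 1·4+5·8 = 44
Y: 1·8+6·4 = 32 | 1·7+5·5 = 32
T: 1·1+6·4 = 25 | 1·0+5·5 = 25
E: 1·8+6·0 = 8 | 1·8+5·0 = 8
gcd(1,6,1,5) = 1

Coefficients: [1, 6, 1, 5]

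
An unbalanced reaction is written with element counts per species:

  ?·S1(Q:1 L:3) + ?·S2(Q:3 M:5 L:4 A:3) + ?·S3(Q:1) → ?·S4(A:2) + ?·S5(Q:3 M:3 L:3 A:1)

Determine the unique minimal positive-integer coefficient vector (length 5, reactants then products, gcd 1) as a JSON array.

Coefficients: [1, 3, 5, 2, 5]

Q: 1·1+3·3+5·1 = 15 | 2·0+5·3 = 15
M: 1·0+3·5+5·0 = 15 | 2·0+5·3 = 15
L: 1·3+3·4+5·0 = 15 | 2·0+5·3 = 15
A: 1·0+3·3+5·0 = 9 | 2·2+5·1 = 9
gcd(1,3,5,2,5) = 1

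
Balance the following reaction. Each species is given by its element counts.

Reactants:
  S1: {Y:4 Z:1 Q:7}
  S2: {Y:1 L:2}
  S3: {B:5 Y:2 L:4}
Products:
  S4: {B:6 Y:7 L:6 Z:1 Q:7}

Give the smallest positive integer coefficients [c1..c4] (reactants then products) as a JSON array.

Coefficients: [5, 3, 6, 5]

B: 5·0+3·0+6·5 = 30 | 5·6 = 30
Y: 5·4+3·1+6·2 = 35 | 5·7 = 35
L: 5·0+3·2+6·4 = 30 | 5·6 = 30
Z: 5·1+3·0+6·0 = 5 | 5·1 = 5
Q: 5·7+3·0+6·0 = 35 | 5·7 = 35
gcd(5,3,6,5) = 1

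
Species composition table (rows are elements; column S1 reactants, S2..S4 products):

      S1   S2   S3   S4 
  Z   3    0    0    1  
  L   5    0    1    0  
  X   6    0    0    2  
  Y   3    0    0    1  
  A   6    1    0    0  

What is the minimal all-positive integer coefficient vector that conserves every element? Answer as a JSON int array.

Coefficients: [1, 6, 5, 3]

Z: 1·3 = 3 | 6·0+5·0+3·1 = 3
L: 1·5 = 5 | 6·0+5·1+3·0 = 5
X: 1·6 = 6 | 6·0+5·0+3·2 = 6
Y: 1·3 = 3 | 6·0+5·0+3·1 = 3
A: 1·6 = 6 | 6·1+5·0+3·0 = 6
gcd(1,6,5,3) = 1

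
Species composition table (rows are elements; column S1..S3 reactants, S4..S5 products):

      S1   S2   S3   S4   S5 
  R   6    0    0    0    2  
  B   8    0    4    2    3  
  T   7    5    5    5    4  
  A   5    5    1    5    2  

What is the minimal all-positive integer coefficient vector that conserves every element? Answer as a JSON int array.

R: 2·6+3·0+2·0 = 12 | 3·0+6·2 = 12
B: 2·8+3·0+2·4 = 24 | 3·2+6·3 = 24
T: 2·7+3·5+2·5 = 39 | 3·5+6·4 = 39
A: 2·5+3·5+2·1 = 27 | 3·5+6·2 = 27
gcd(2,3,2,3,6) = 1

Coefficients: [2, 3, 2, 3, 6]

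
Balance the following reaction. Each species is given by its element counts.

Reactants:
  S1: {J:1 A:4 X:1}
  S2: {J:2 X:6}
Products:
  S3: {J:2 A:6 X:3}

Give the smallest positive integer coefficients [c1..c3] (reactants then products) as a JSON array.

J: 6·1+1·2 = 8 | 4·2 = 8
A: 6·4+1·0 = 24 | 4·6 = 24
X: 6·1+1·6 = 12 | 4·3 = 12
gcd(6,1,4) = 1

Coefficients: [6, 1, 4]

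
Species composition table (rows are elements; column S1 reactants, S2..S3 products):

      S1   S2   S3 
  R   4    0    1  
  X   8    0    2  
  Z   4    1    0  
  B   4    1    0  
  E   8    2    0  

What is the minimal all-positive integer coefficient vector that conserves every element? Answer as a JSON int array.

R: 1·4 = 4 | 4·0+4·1 = 4
X: 1·8 = 8 | 4·0+4·2 = 8
Z: 1·4 = 4 | 4·1+4·0 = 4
B: 1·4 = 4 | 4·1+4·0 = 4
E: 1·8 = 8 | 4·2+4·0 = 8
gcd(1,4,4) = 1

Coefficients: [1, 4, 4]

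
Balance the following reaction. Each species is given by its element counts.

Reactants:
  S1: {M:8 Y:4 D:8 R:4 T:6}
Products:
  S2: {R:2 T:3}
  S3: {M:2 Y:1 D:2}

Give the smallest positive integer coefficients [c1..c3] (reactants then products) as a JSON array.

M: 1·8 = 8 | 2·0+4·2 = 8
Y: 1·4 = 4 | 2·0+4·1 = 4
D: 1·8 = 8 | 2·0+4·2 = 8
R: 1·4 = 4 | 2·2+4·0 = 4
T: 1·6 = 6 | 2·3+4·0 = 6
gcd(1,2,4) = 1

Coefficients: [1, 2, 4]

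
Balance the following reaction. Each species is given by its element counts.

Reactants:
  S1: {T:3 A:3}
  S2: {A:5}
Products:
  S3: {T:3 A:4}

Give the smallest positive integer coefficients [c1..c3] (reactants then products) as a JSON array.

Coefficients: [5, 1, 5]

T: 5·3+1·0 = 15 | 5·3 = 15
A: 5·3+1·5 = 20 | 5·4 = 20
gcd(5,1,5) = 1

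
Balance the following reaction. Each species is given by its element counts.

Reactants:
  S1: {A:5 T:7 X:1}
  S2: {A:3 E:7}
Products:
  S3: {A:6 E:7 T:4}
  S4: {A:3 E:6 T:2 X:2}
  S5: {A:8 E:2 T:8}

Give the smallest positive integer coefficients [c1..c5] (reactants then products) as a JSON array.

Coefficients: [4, 6, 4, 2, 1]

A: 4·5+6·3 = 38 | 4·6+2·3+1·8 = 38
E: 4·0+6·7 = 42 | 4·7+2·6+1·2 = 42
T: 4·7+6·0 = 28 | 4·4+2·2+1·8 = 28
X: 4·1+6·0 = 4 | 4·0+2·2+1·0 = 4
gcd(4,6,4,2,1) = 1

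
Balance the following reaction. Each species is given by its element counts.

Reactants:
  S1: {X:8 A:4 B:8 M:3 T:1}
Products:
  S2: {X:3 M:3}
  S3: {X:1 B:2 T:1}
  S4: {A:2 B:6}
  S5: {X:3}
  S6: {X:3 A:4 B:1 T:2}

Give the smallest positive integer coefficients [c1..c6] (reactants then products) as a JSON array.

X: 5·8 = 40 | 5·3+1·1+6·0+6·3+2·3 = 40
A: 5·4 = 20 | 5·0+1·0+6·2+6·0+2·4 = 20
B: 5·8 = 40 | 5·0+1·2+6·6+6·0+2·1 = 40
M: 5·3 = 15 | 5·3+1·0+6·0+6·0+2·0 = 15
T: 5·1 = 5 | 5·0+1·1+6·0+6·0+2·2 = 5
gcd(5,5,1,6,6,2) = 1

Coefficients: [5, 5, 1, 6, 6, 2]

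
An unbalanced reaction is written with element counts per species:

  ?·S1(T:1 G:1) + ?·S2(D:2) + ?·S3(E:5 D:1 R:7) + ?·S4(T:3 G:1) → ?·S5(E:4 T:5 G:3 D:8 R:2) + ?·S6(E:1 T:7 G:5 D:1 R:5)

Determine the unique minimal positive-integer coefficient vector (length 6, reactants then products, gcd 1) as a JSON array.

E: 6·0+4·0+1·5+2·0 = 5 | 1·4+1·1 = 5
T: 6·1+4·0+1·0+2·3 = 12 | 1·5+1·7 = 12
G: 6·1+4·0+1·0+2·1 = 8 | 1·3+1·5 = 8
D: 6·0+4·2+1·1+2·0 = 9 | 1·8+1·1 = 9
R: 6·0+4·0+1·7+2·0 = 7 | 1·2+1·5 = 7
gcd(6,4,1,2,1,1) = 1

Coefficients: [6, 4, 1, 2, 1, 1]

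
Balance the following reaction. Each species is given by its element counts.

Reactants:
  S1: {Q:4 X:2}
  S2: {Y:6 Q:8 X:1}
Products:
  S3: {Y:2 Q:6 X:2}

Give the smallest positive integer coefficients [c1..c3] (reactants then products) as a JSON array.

Y: 5·0+2·6 = 12 | 6·2 = 12
Q: 5·4+2·8 = 36 | 6·6 = 36
X: 5·2+2·1 = 12 | 6·2 = 12
gcd(5,2,6) = 1

Coefficients: [5, 2, 6]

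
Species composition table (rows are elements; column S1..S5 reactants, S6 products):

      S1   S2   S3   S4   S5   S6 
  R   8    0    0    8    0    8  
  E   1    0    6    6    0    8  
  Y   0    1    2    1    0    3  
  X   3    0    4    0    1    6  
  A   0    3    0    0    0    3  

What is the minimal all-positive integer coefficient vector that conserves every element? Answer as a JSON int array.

R: 2·8+4·0+3·0+2·8+6·0 = 32 | 4·8 = 32
E: 2·1+4·0+3·6+2·6+6·0 = 32 | 4·8 = 32
Y: 2·0+4·1+3·2+2·1+6·0 = 12 | 4·3 = 12
X: 2·3+4·0+3·4+2·0+6·1 = 24 | 4·6 = 24
A: 2·0+4·3+3·0+2·0+6·0 = 12 | 4·3 = 12
gcd(2,4,3,2,6,4) = 1

Coefficients: [2, 4, 3, 2, 6, 4]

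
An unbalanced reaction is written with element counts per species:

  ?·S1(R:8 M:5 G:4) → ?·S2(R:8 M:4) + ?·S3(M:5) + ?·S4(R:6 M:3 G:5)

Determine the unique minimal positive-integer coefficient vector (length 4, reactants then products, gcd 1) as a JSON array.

R: 5·8 = 40 | 2·8+1·0+4·6 = 40
M: 5·5 = 25 | 2·4+1·5+4·3 = 25
G: 5·4 = 20 | 2·0+1·0+4·5 = 20
gcd(5,2,1,4) = 1

Coefficients: [5, 2, 1, 4]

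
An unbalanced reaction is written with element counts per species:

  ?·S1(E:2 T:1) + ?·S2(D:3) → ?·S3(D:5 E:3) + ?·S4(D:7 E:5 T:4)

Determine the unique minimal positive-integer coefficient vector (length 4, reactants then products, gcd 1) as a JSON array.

Coefficients: [4, 4, 1, 1]

D: 4·0+4·3 = 12 | 1·5+1·7 = 12
E: 4·2+4·0 = 8 | 1·3+1·5 = 8
T: 4·1+4·0 = 4 | 1·0+1·4 = 4
gcd(4,4,1,1) = 1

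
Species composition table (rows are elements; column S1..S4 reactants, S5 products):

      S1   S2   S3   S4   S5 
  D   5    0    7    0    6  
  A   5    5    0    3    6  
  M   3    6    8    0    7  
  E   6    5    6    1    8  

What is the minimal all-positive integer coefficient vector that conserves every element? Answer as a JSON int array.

Coefficients: [2, 1, 2, 3, 4]

D: 2·5+1·0+2·7+3·0 = 24 | 4·6 = 24
A: 2·5+1·5+2·0+3·3 = 24 | 4·6 = 24
M: 2·3+1·6+2·8+3·0 = 28 | 4·7 = 28
E: 2·6+1·5+2·6+3·1 = 32 | 4·8 = 32
gcd(2,1,2,3,4) = 1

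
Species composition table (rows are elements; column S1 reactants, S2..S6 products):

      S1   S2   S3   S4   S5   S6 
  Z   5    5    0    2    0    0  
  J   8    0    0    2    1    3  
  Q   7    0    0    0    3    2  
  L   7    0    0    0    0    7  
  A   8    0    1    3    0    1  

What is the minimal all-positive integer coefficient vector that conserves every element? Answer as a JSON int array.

Z: 3·5 = 15 | 1·5+6·0+5·2+5·0+3·0 = 15
J: 3·8 = 24 | 1·0+6·0+5·2+5·1+3·3 = 24
Q: 3·7 = 21 | 1·0+6·0+5·0+5·3+3·2 = 21
L: 3·7 = 21 | 1·0+6·0+5·0+5·0+3·7 = 21
A: 3·8 = 24 | 1·0+6·1+5·3+5·0+3·1 = 24
gcd(3,1,6,5,5,3) = 1

Coefficients: [3, 1, 6, 5, 5, 3]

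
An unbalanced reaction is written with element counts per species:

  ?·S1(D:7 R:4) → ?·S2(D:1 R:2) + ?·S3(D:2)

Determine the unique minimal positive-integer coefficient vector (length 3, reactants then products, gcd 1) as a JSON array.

D: 2·7 = 14 | 4·1+5·2 = 14
R: 2·4 = 8 | 4·2+5·0 = 8
gcd(2,4,5) = 1

Coefficients: [2, 4, 5]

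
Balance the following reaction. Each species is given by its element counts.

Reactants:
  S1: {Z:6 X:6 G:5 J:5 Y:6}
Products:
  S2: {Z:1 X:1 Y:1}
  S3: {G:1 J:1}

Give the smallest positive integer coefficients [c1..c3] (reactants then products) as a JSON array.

Z: 1·6 = 6 | 6·1+5·0 = 6
X: 1·6 = 6 | 6·1+5·0 = 6
G: 1·5 = 5 | 6·0+5·1 = 5
J: 1·5 = 5 | 6·0+5·1 = 5
Y: 1·6 = 6 | 6·1+5·0 = 6
gcd(1,6,5) = 1

Coefficients: [1, 6, 5]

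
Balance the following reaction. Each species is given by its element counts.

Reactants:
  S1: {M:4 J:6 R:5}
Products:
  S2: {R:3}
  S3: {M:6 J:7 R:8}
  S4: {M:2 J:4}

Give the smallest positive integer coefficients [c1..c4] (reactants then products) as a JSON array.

M: 5·4 = 20 | 3·0+2·6+4·2 = 20
J: 5·6 = 30 | 3·0+2·7+4·4 = 30
R: 5·5 = 25 | 3·3+2·8+4·0 = 25
gcd(5,3,2,4) = 1

Coefficients: [5, 3, 2, 4]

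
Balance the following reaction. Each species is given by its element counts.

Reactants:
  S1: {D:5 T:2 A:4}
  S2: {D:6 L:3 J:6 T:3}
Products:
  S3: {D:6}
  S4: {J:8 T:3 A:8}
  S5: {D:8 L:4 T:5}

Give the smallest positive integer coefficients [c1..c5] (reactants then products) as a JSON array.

D: 6·5+4·6 = 54 | 5·6+3·0+3·8 = 54
L: 6·0+4·3 = 12 | 5·0+3·0+3·4 = 12
J: 6·0+4·6 = 24 | 5·0+3·8+3·0 = 24
T: 6·2+4·3 = 24 | 5·0+3·3+3·5 = 24
A: 6·4+4·0 = 24 | 5·0+3·8+3·0 = 24
gcd(6,4,5,3,3) = 1

Coefficients: [6, 4, 5, 3, 3]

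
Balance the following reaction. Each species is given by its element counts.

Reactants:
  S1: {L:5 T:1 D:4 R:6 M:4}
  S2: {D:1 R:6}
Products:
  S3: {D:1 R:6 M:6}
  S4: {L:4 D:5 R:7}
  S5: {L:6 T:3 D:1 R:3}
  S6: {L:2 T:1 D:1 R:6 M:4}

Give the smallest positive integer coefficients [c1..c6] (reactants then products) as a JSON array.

Coefficients: [4, 3, 2, 3, 1, 1]

L: 4·5+3·0 = 20 | 2·0+3·4+1·6+1·2 = 20
T: 4·1+3·0 = 4 | 2·0+3·0+1·3+1·1 = 4
D: 4·4+3·1 = 19 | 2·1+3·5+1·1+1·1 = 19
R: 4·6+3·6 = 42 | 2·6+3·7+1·3+1·6 = 42
M: 4·4+3·0 = 16 | 2·6+3·0+1·0+1·4 = 16
gcd(4,3,2,3,1,1) = 1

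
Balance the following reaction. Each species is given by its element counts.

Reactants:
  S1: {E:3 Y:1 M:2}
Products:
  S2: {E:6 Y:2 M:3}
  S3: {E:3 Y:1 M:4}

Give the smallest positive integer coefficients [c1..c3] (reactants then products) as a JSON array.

E: 5·3 = 15 | 2·6+1·3 = 15
Y: 5·1 = 5 | 2·2+1·1 = 5
M: 5·2 = 10 | 2·3+1·4 = 10
gcd(5,2,1) = 1

Coefficients: [5, 2, 1]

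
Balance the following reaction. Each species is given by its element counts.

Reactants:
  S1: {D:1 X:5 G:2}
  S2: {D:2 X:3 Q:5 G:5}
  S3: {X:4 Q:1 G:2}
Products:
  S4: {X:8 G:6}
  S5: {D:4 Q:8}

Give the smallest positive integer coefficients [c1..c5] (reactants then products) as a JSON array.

Coefficients: [4, 4, 4, 6, 3]

D: 4·1+4·2+4·0 = 12 | 6·0+3·4 = 12
X: 4·5+4·3+4·4 = 48 | 6·8+3·0 = 48
Q: 4·0+4·5+4·1 = 24 | 6·0+3·8 = 24
G: 4·2+4·5+4·2 = 36 | 6·6+3·0 = 36
gcd(4,4,4,6,3) = 1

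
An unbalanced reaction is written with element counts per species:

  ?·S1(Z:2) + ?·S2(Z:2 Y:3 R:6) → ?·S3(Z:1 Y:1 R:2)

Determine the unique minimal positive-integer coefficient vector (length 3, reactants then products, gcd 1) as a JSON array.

Z: 1·2+2·2 = 6 | 6·1 = 6
Y: 1·0+2·3 = 6 | 6·1 = 6
R: 1·0+2·6 = 12 | 6·2 = 12
gcd(1,2,6) = 1

Coefficients: [1, 2, 6]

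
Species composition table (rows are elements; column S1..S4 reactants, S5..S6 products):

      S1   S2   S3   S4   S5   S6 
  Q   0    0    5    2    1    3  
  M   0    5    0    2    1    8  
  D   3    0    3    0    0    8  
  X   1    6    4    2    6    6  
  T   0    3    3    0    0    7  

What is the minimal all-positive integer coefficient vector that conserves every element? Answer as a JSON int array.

Q: 6·0+5·0+2·5+2·2 = 14 | 5·1+3·3 = 14
M: 6·0+5·5+2·0+2·2 = 29 | 5·1+3·8 = 29
D: 6·3+5·0+2·3+2·0 = 24 | 5·0+3·8 = 24
X: 6·1+5·6+2·4+2·2 = 48 | 5·6+3·6 = 48
T: 6·0+5·3+2·3+2·0 = 21 | 5·0+3·7 = 21
gcd(6,5,2,2,5,3) = 1

Coefficients: [6, 5, 2, 2, 5, 3]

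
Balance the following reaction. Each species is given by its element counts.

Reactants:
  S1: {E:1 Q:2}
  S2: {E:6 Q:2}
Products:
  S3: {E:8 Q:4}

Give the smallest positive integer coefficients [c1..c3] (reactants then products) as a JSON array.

Coefficients: [4, 6, 5]

E: 4·1+6·6 = 40 | 5·8 = 40
Q: 4·2+6·2 = 20 | 5·4 = 20
gcd(4,6,5) = 1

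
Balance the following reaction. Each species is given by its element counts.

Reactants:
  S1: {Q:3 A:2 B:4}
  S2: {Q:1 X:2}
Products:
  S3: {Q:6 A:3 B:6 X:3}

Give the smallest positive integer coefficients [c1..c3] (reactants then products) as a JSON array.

Q: 3·3+3·1 = 12 | 2·6 = 12
A: 3·2+3·0 = 6 | 2·3 = 6
B: 3·4+3·0 = 12 | 2·6 = 12
X: 3·0+3·2 = 6 | 2·3 = 6
gcd(3,3,2) = 1

Coefficients: [3, 3, 2]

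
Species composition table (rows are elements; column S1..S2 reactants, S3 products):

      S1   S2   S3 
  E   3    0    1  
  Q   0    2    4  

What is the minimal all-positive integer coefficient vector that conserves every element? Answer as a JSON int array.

Coefficients: [1, 6, 3]

E: 1·3+6·0 = 3 | 3·1 = 3
Q: 1·0+6·2 = 12 | 3·4 = 12
gcd(1,6,3) = 1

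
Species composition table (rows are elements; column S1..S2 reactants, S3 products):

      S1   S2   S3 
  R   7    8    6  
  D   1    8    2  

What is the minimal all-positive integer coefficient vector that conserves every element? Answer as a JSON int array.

Coefficients: [4, 1, 6]

R: 4·7+1·8 = 36 | 6·6 = 36
D: 4·1+1·8 = 12 | 6·2 = 12
gcd(4,1,6) = 1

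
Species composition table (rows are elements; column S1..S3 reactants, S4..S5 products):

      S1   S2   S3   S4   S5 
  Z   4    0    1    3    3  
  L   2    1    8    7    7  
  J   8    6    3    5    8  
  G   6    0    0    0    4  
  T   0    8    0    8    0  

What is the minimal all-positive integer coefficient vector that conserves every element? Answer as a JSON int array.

Coefficients: [4, 1, 5, 1, 6]

Z: 4·4+1·0+5·1 = 21 | 1·3+6·3 = 21
L: 4·2+1·1+5·8 = 49 | 1·7+6·7 = 49
J: 4·8+1·6+5·3 = 53 | 1·5+6·8 = 53
G: 4·6+1·0+5·0 = 24 | 1·0+6·4 = 24
T: 4·0+1·8+5·0 = 8 | 1·8+6·0 = 8
gcd(4,1,5,1,6) = 1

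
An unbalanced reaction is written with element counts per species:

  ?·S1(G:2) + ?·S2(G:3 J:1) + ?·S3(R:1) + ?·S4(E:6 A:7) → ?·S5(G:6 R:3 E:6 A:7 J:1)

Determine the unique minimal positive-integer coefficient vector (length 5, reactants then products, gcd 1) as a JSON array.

Coefficients: [3, 2, 6, 2, 2]

G: 3·2+2·3+6·0+2·0 = 12 | 2·6 = 12
R: 3·0+2·0+6·1+2·0 = 6 | 2·3 = 6
E: 3·0+2·0+6·0+2·6 = 12 | 2·6 = 12
A: 3·0+2·0+6·0+2·7 = 14 | 2·7 = 14
J: 3·0+2·1+6·0+2·0 = 2 | 2·1 = 2
gcd(3,2,6,2,2) = 1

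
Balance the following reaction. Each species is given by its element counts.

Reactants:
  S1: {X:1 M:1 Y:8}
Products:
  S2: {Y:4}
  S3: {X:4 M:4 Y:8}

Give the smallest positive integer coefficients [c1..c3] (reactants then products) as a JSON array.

X: 4·1 = 4 | 6·0+1·4 = 4
M: 4·1 = 4 | 6·0+1·4 = 4
Y: 4·8 = 32 | 6·4+1·8 = 32
gcd(4,6,1) = 1

Coefficients: [4, 6, 1]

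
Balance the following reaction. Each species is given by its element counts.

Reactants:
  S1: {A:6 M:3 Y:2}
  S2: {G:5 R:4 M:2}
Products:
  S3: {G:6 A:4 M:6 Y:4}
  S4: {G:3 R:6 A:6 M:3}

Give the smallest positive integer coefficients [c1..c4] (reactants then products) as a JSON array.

G: 6·0+6·5 = 30 | 3·6+4·3 = 30
R: 6·0+6·4 = 24 | 3·0+4·6 = 24
A: 6·6+6·0 = 36 | 3·4+4·6 = 36
M: 6·3+6·2 = 30 | 3·6+4·3 = 30
Y: 6·2+6·0 = 12 | 3·4+4·0 = 12
gcd(6,6,3,4) = 1

Coefficients: [6, 6, 3, 4]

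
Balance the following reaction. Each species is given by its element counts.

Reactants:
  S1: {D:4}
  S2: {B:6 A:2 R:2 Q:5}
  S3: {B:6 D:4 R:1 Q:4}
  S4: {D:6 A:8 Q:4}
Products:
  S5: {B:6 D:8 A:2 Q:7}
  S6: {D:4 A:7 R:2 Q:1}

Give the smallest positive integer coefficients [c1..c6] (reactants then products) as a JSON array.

Coefficients: [6, 3, 2, 4, 5, 4]

B: 6·0+3·6+2·6+4·0 = 30 | 5·6+4·0 = 30
D: 6·4+3·0+2·4+4·6 = 56 | 5·8+4·4 = 56
A: 6·0+3·2+2·0+4·8 = 38 | 5·2+4·7 = 38
R: 6·0+3·2+2·1+4·0 = 8 | 5·0+4·2 = 8
Q: 6·0+3·5+2·4+4·4 = 39 | 5·7+4·1 = 39
gcd(6,3,2,4,5,4) = 1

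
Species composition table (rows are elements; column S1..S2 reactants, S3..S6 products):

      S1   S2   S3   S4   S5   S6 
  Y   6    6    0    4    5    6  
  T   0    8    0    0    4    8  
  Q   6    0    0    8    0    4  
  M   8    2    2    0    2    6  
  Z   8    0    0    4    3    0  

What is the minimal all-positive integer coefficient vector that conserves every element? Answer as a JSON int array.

Y: 2·6+3·6 = 30 | 4·0+1·4+4·5+1·6 = 30
T: 2·0+3·8 = 24 | 4·0+1·0+4·4+1·8 = 24
Q: 2·6+3·0 = 12 | 4·0+1·8+4·0+1·4 = 12
M: 2·8+3·2 = 22 | 4·2+1·0+4·2+1·6 = 22
Z: 2·8+3·0 = 16 | 4·0+1·4+4·3+1·0 = 16
gcd(2,3,4,1,4,1) = 1

Coefficients: [2, 3, 4, 1, 4, 1]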